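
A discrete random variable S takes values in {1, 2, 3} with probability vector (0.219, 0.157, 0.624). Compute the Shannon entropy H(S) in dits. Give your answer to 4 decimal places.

0.3985 dits

H(S) = −Σ p·log₁₀ p.
  −(0.219)·log₁₀(0.219) = 0.14444
  −(0.157)·log₁₀(0.157) = 0.12624
  −(0.624)·log₁₀(0.624) = 0.12780
Sum: 0.14444 + 0.12624 + 0.12780 = 0.3985 dits.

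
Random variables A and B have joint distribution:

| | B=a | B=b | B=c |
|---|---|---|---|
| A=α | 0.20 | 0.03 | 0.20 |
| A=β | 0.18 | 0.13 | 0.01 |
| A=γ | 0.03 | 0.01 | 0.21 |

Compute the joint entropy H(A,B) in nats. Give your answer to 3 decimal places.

H(A,B) = −Σ p(x,y)·ln p(x,y) over all 9 cells.
  cell (α,a): −0.20·ln0.20 = 0.3219
  cell (α,b): −0.03·ln0.03 = 0.1052
  cell (α,c): −0.20·ln0.20 = 0.3219
  cell (β,a): −0.18·ln0.18 = 0.3087
  cell (β,b): −0.13·ln0.13 = 0.2652
  cell (β,c): −0.01·ln0.01 = 0.0461
  cell (γ,a): −0.03·ln0.03 = 0.1052
  cell (γ,b): −0.01·ln0.01 = 0.0461
  cell (γ,c): −0.21·ln0.21 = 0.3277
Sum = 1.848 nats.

1.848 nats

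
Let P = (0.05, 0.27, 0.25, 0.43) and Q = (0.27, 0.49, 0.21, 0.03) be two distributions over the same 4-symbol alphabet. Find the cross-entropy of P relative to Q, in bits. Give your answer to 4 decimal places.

3.1105 bits

H(P,Q) = −Σ p·log₂ q.
  −0.05·log₂(0.27) = 0.09445
  −0.27·log₂(0.49) = 0.27787
  −0.25·log₂(0.21) = 0.56288
  −0.43·log₂(0.03) = 2.17532
H(P,Q) = 3.1105 bits.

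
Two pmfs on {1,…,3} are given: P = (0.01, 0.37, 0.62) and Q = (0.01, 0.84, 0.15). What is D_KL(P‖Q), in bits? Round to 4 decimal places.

D(P‖Q) = Σ p·log₂(p/q).
  0.01·log₂(0.01/0.01) = 0.00000
  0.37·log₂(0.37/0.84) = -0.43766
  0.62·log₂(0.62/0.15) = 1.26933
D(P‖Q) = 0.8317 bits.

0.8317 bits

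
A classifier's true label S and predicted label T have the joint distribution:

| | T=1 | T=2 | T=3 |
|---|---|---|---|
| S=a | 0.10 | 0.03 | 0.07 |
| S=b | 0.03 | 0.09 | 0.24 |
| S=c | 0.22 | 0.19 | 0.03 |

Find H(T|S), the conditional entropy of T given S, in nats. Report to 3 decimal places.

Chain rule: H(T|S) = H(S,T) − H(S).
Marginals: p(S) = (0.2000, 0.3600, 0.4400), p(T) = (0.3500, 0.3100, 0.3400).
H(S,T) = 1.9399 nats; H(S) = 1.0509 nats.
H(T|S) = 1.9399 − 1.0509 = 0.889 nats.

0.889 nats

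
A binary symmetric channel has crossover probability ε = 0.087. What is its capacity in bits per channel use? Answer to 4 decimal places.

0.5736 bits

Binary symmetric channel: C = 1 − h₂(ε) where h₂ is the binary entropy function.
h₂(0.087) = −0.087·log₂0.087 − 0.913·log₂0.913 = 0.4264.
C = 1 − 0.4264 = 0.5736 bits per channel use.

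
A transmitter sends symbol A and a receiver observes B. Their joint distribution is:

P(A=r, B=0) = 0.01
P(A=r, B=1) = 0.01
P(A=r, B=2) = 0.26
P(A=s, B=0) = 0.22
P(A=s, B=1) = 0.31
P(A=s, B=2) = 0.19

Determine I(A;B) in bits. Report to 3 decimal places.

Marginals: p(A) = (0.2800, 0.7200), p(B) = (0.2300, 0.3200, 0.4500).
I(A;B) = Σ p(x,y)·log₂[p(x,y)/(p(x)p(y))].
  (r,0): 0.01·log₂(0.1553) = -0.0269
  (r,1): 0.01·log₂(0.1116) = -0.0316
  (r,2): 0.26·log₂(2.0635) = 0.2717
  (s,0): 0.22·log₂(1.3285) = 0.0902
  (s,1): 0.31·log₂(1.3455) = 0.1327
  (s,2): 0.19·log₂(0.5864) = -0.1463
Sum = 0.290 bits.

0.290 bits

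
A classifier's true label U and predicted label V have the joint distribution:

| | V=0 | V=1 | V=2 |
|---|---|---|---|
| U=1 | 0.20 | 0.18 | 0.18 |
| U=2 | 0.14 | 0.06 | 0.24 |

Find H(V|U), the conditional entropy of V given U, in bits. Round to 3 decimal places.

1.500 bits

Chain rule: H(V|U) = H(U,V) − H(U).
Marginals: p(U) = (0.5600, 0.4400), p(V) = (0.3400, 0.2400, 0.4200).
H(U,V) = 2.4898 bits; H(U) = 0.9896 bits.
H(V|U) = 2.4898 − 0.9896 = 1.500 bits.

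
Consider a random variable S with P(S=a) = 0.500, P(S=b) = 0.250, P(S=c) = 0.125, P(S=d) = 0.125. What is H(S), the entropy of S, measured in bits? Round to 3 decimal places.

H(S) = −Σ p·log₂ p.
  −(0.500)·log₂(0.500) = 0.5000
  −(0.250)·log₂(0.250) = 0.5000
  −(0.125)·log₂(0.125) = 0.3750
  −(0.125)·log₂(0.125) = 0.3750
Sum: 0.5000 + 0.5000 + 0.3750 + 0.3750 = 1.750 bits.

1.750 bits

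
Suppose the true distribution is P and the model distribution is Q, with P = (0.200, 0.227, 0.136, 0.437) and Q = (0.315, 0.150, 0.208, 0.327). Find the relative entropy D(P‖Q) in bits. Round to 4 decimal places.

D(P‖Q) = Σ p·log₂(p/q).
  0.200·log₂(0.200/0.315) = -0.13107
  0.227·log₂(0.227/0.150) = 0.13568
  0.136·log₂(0.136/0.208) = -0.08336
  0.437·log₂(0.437/0.327) = 0.18282
D(P‖Q) = 0.1041 bits.

0.1041 bits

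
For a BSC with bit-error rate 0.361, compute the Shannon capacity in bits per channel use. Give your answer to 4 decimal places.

0.0565 bits

Binary symmetric channel: C = 1 − h₂(ε) where h₂ is the binary entropy function.
h₂(0.361) = −0.361·log₂0.361 − 0.639·log₂0.639 = 0.9435.
C = 1 − 0.9435 = 0.0565 bits per channel use.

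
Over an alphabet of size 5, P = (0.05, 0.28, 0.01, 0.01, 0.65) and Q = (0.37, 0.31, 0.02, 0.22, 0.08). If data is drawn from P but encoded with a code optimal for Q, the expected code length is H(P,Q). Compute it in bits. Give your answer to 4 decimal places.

2.9916 bits

H(P,Q) = −Σ p·log₂ q.
  −0.05·log₂(0.37) = 0.07172
  −0.28·log₂(0.31) = 0.47310
  −0.01·log₂(0.02) = 0.05644
  −0.01·log₂(0.22) = 0.02184
  −0.65·log₂(0.08) = 2.36851
H(P,Q) = 2.9916 bits.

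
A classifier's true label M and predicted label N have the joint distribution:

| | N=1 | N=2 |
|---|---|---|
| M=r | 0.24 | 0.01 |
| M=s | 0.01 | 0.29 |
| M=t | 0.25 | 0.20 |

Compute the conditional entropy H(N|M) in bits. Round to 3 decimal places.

Chain rule: H(N|M) = H(M,N) − H(M).
Marginals: p(M) = (0.2500, 0.3000, 0.4500), p(N) = (0.5000, 0.5000).
H(M,N) = 2.1093 bits; H(M) = 1.5395 bits.
H(N|M) = 2.1093 − 1.5395 = 0.570 bits.

0.570 bits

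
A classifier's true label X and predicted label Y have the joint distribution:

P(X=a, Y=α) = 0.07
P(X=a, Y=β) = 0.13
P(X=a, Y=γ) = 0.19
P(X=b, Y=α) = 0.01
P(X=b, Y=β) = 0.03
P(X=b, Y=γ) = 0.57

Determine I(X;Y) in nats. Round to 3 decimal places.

0.134 nats

Marginals: p(X) = (0.3900, 0.6100), p(Y) = (0.0800, 0.1600, 0.7600).
I(X;Y) = Σ p(x,y)·ln[p(x,y)/(p(x)p(y))].
  (a,α): 0.07·ln(2.2436) = 0.0566
  (a,β): 0.13·ln(2.0833) = 0.0954
  (a,γ): 0.19·ln(0.6410) = -0.0845
  (b,α): 0.01·ln(0.2049) = -0.0159
  (b,β): 0.03·ln(0.3074) = -0.0354
  (b,γ): 0.57·ln(1.2295) = 0.1178
Sum = 0.134 nats.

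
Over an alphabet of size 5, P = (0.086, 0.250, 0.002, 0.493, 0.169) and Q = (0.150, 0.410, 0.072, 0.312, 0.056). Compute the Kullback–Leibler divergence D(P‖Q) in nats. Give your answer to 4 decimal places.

D(P‖Q) = Σ p·ln(p/q).
  0.086·ln(0.086/0.150) = -0.04784
  0.250·ln(0.250/0.410) = -0.12367
  0.002·ln(0.002/0.072) = -0.00717
  0.493·ln(0.493/0.312) = 0.22555
  0.169·ln(0.169/0.056) = 0.18667
D(P‖Q) = 0.2335 nats.

0.2335 nats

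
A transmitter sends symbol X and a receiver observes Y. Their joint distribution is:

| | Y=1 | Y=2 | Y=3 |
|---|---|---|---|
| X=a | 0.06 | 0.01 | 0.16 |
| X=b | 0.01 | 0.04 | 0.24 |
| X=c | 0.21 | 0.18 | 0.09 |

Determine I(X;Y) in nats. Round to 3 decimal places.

Marginals: p(X) = (0.2300, 0.2900, 0.4800), p(Y) = (0.2800, 0.2300, 0.4900).
I(X;Y) = Σ p(x,y)·ln[p(x,y)/(p(x)p(y))].
  (a,1): 0.06·ln(0.9317) = -0.0042
  (a,2): 0.01·ln(0.1890) = -0.0167
  (a,3): 0.16·ln(1.4197) = 0.0561
  (b,1): 0.01·ln(0.1232) = -0.0209
  (b,2): 0.04·ln(0.5997) = -0.0205
  (b,3): 0.24·ln(1.6890) = 0.1258
  (c,1): 0.21·ln(1.5625) = 0.0937
  (c,2): 0.18·ln(1.6304) = 0.0880
  (c,3): 0.09·ln(0.3827) = -0.0865
Sum = 0.215 nats.

0.215 nats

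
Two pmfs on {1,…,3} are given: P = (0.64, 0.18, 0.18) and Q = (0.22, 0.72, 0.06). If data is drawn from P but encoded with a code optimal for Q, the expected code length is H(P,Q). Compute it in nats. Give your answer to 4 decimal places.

1.5346 nats

H(P,Q) = −Σ p·ln q.
  −0.64·ln(0.22) = 0.96904
  −0.18·ln(0.72) = 0.05913
  −0.18·ln(0.06) = 0.50641
H(P,Q) = 1.5346 nats.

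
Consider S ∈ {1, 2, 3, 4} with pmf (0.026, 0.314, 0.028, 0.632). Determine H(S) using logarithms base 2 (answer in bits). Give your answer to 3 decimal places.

H(S) = −Σ p·log₂ p.
  −(0.026)·log₂(0.026) = 0.1369
  −(0.314)·log₂(0.314) = 0.5247
  −(0.028)·log₂(0.028) = 0.1444
  −(0.632)·log₂(0.632) = 0.4184
Sum: 0.1369 + 0.5247 + 0.1444 + 0.4184 = 1.224 bits.

1.224 bits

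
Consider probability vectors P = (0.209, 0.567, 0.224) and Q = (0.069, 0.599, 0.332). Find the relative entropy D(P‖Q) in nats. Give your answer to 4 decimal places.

D(P‖Q) = Σ p·ln(p/q).
  0.209·ln(0.209/0.069) = 0.23162
  0.567·ln(0.567/0.599) = -0.03113
  0.224·ln(0.224/0.332) = -0.08814
D(P‖Q) = 0.1123 nats.

0.1123 nats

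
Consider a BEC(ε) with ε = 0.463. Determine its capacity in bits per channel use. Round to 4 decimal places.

Binary erasure channel: capacity C = 1 − ε.
C = 1 − 0.463 = 0.5370 bits per channel use.

0.5370 bits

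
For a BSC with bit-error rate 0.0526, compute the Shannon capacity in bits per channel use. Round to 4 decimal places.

0.7027 bits

Binary symmetric channel: C = 1 − h₂(ε) where h₂ is the binary entropy function.
h₂(0.0526) = −0.0526·log₂0.0526 − 0.9474·log₂0.9474 = 0.2973.
C = 1 − 0.2973 = 0.7027 bits per channel use.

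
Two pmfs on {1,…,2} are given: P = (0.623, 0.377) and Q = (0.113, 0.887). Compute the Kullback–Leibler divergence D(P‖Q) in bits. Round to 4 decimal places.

1.0690 bits

D(P‖Q) = Σ p·log₂(p/q).
  0.623·log₂(0.623/0.113) = 1.53439
  0.377·log₂(0.377/0.887) = -0.46536
D(P‖Q) = 1.0690 bits.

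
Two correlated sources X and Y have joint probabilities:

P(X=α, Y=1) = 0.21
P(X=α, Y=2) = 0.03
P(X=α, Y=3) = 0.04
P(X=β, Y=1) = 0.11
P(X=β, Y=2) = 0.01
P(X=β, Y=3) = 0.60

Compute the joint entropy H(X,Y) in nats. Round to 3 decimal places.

1.157 nats

H(X,Y) = −Σ p(x,y)·ln p(x,y) over all 6 cells.
  cell (α,1): −0.21·ln0.21 = 0.3277
  cell (α,2): −0.03·ln0.03 = 0.1052
  cell (α,3): −0.04·ln0.04 = 0.1288
  cell (β,1): −0.11·ln0.11 = 0.2428
  cell (β,2): −0.01·ln0.01 = 0.0461
  cell (β,3): −0.60·ln0.60 = 0.3065
Sum = 1.157 nats.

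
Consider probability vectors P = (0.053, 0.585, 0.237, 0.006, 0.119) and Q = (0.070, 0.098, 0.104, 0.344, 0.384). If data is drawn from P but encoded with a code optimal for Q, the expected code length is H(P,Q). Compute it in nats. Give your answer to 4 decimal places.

H(P,Q) = −Σ p·ln q.
  −0.053·ln(0.070) = 0.14094
  −0.585·ln(0.098) = 1.35883
  −0.237·ln(0.104) = 0.53642
  −0.006·ln(0.344) = 0.00640
  −0.119·ln(0.384) = 0.11390
H(P,Q) = 2.1565 nats.

2.1565 nats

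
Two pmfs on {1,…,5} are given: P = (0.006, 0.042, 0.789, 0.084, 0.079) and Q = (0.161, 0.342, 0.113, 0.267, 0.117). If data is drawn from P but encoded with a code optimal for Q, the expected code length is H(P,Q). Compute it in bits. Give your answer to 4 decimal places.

2.9673 bits

H(P,Q) = −Σ p·log₂ q.
  −0.006·log₂(0.161) = 0.01581
  −0.042·log₂(0.342) = 0.06501
  −0.789·log₂(0.113) = 2.48188
  −0.084·log₂(0.267) = 0.16003
  −0.079·log₂(0.117) = 0.24454
H(P,Q) = 2.9673 bits.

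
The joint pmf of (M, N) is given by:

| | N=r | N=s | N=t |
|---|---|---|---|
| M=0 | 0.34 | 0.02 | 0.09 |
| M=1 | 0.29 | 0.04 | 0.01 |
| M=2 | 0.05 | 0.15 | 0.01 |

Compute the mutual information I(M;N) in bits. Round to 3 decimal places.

0.304 bits

Marginals: p(M) = (0.4500, 0.3400, 0.2100), p(N) = (0.6800, 0.2100, 0.1100).
I(M;N) = H(M) + H(N) − H(M,N).
H(M) = 1.5204, H(N) = 1.2015, H(M,N) = 2.4179.
I(M;N) = 1.5204 + 1.2015 − 2.4179 = 0.304 bits.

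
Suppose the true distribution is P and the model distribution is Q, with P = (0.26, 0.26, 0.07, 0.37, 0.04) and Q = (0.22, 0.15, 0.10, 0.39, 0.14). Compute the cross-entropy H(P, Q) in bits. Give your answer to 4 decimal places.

H(P,Q) = −Σ p·log₂ q.
  −0.26·log₂(0.22) = 0.56795
  −0.26·log₂(0.15) = 0.71161
  −0.07·log₂(0.10) = 0.23253
  −0.37·log₂(0.39) = 0.50263
  −0.04·log₂(0.14) = 0.11346
H(P,Q) = 2.1282 bits.

2.1282 bits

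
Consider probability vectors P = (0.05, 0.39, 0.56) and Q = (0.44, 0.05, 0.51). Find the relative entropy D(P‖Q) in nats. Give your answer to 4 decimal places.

0.7447 nats

D(P‖Q) = Σ p·ln(p/q).
  0.05·ln(0.05/0.44) = -0.10874
  0.39·ln(0.39/0.05) = 0.80111
  0.56·ln(0.56/0.51) = 0.05237
D(P‖Q) = 0.7447 nats.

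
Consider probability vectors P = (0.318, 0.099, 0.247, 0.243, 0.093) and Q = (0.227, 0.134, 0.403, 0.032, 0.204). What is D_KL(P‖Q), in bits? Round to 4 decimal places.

D(P‖Q) = Σ p·log₂(p/q).
  0.318·log₂(0.318/0.227) = 0.15465
  0.099·log₂(0.099/0.134) = -0.04324
  0.247·log₂(0.247/0.403) = -0.17445
  0.243·log₂(0.243/0.032) = 0.71073
  0.093·log₂(0.093/0.204) = -0.10539
D(P‖Q) = 0.5423 bits.

0.5423 bits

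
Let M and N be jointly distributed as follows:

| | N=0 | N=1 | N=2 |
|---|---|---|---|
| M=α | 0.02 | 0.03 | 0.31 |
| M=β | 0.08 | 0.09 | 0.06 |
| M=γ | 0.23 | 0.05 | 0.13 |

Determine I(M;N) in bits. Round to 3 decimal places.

0.286 bits

Marginals: p(M) = (0.3600, 0.2300, 0.4100), p(N) = (0.3300, 0.1700, 0.5000).
I(M;N) = Σ p(x,y)·log₂[p(x,y)/(p(x)p(y))].
  (α,0): 0.02·log₂(0.1684) = -0.0514
  (α,1): 0.03·log₂(0.4902) = -0.0309
  (α,2): 0.31·log₂(1.7222) = 0.2431
  (β,0): 0.08·log₂(1.0540) = 0.0061
  (β,1): 0.09·log₂(2.3018) = 0.1082
  (β,2): 0.06·log₂(0.5217) = -0.0563
  (γ,0): 0.23·log₂(1.6999) = 0.1761
  (γ,1): 0.05·log₂(0.7174) = -0.0240
  (γ,2): 0.13·log₂(0.6341) = -0.0854
Sum = 0.286 bits.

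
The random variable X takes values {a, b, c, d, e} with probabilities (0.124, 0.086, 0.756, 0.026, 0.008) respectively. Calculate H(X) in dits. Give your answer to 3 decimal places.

H(X) = −Σ p·log₁₀ p.
  −(0.124)·log₁₀(0.124) = 0.1124
  −(0.086)·log₁₀(0.086) = 0.0916
  −(0.756)·log₁₀(0.756) = 0.0918
  −(0.026)·log₁₀(0.026) = 0.0412
  −(0.008)·log₁₀(0.008) = 0.0168
Sum: 0.1124 + 0.0916 + 0.0918 + 0.0412 + 0.0168 = 0.354 dits.

0.354 dits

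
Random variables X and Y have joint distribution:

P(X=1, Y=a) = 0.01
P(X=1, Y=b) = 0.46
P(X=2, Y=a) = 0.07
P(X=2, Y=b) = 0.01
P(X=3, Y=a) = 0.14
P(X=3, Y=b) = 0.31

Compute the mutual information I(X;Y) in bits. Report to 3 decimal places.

Marginals: p(X) = (0.4700, 0.0800, 0.4500), p(Y) = (0.2200, 0.7800).
I(X;Y) = H(X) + H(Y) − H(X,Y).
H(X) = 1.3219, H(Y) = 0.7602, H(X,Y) = 1.8377.
I(X;Y) = 1.3219 + 0.7602 − 1.8377 = 0.244 bits.

0.244 bits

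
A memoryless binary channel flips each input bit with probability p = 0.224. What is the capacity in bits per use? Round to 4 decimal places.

Binary symmetric channel: C = 1 − h₂(ε) where h₂ is the binary entropy function.
h₂(0.224) = −0.224·log₂0.224 − 0.776·log₂0.776 = 0.7674.
C = 1 − 0.7674 = 0.2326 bits per channel use.

0.2326 bits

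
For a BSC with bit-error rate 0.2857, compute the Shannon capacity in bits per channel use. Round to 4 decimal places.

Binary symmetric channel: C = 1 − h₂(ε) where h₂ is the binary entropy function.
h₂(0.2857) = −0.2857·log₂0.2857 − 0.7143·log₂0.7143 = 0.8631.
C = 1 − 0.8631 = 0.1369 bits per channel use.

0.1369 bits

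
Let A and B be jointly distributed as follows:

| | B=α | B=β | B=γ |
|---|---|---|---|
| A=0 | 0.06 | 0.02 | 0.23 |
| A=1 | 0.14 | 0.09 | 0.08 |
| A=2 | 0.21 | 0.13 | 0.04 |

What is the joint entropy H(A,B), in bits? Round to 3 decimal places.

H(A,B) = −Σ p(x,y)·log₂ p(x,y) over all 9 cells.
  cell (0,α): −0.06·log₂0.06 = 0.2435
  cell (0,β): −0.02·log₂0.02 = 0.1129
  cell (0,γ): −0.23·log₂0.23 = 0.4877
  cell (1,α): −0.14·log₂0.14 = 0.3971
  cell (1,β): −0.09·log₂0.09 = 0.3127
  cell (1,γ): −0.08·log₂0.08 = 0.2915
  cell (2,α): −0.21·log₂0.21 = 0.4728
  cell (2,β): −0.13·log₂0.13 = 0.3826
  cell (2,γ): −0.04·log₂0.04 = 0.1858
Sum = 2.887 bits.

2.887 bits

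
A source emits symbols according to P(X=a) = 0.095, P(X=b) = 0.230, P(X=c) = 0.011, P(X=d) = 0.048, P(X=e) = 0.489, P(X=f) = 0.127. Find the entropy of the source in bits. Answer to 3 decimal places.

H(X) = −Σ p·log₂ p.
  −(0.095)·log₂(0.095) = 0.3226
  −(0.230)·log₂(0.230) = 0.4877
  −(0.011)·log₂(0.011) = 0.0716
  −(0.048)·log₂(0.048) = 0.2103
  −(0.489)·log₂(0.489) = 0.5047
  −(0.127)·log₂(0.127) = 0.3781
Sum: 0.3226 + 0.4877 + 0.0716 + 0.2103 + 0.5047 + 0.3781 = 1.975 bits.

1.975 bits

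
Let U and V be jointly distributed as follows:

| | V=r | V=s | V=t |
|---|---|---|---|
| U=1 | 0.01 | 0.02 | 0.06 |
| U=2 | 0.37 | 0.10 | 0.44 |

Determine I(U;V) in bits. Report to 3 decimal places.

Marginals: p(U) = (0.0900, 0.9100), p(V) = (0.3800, 0.1200, 0.5000).
I(U;V) = Σ p(x,y)·log₂[p(x,y)/(p(x)p(y))].
  (1,r): 0.01·log₂(0.2924) = -0.0177
  (1,s): 0.02·log₂(1.8519) = 0.0178
  (1,t): 0.06·log₂(1.3333) = 0.0249
  (2,r): 0.37·log₂(1.0700) = 0.0361
  (2,s): 0.10·log₂(0.9158) = -0.0127
  (2,t): 0.44·log₂(0.9670) = -0.0213
Sum = 0.027 bits.

0.027 bits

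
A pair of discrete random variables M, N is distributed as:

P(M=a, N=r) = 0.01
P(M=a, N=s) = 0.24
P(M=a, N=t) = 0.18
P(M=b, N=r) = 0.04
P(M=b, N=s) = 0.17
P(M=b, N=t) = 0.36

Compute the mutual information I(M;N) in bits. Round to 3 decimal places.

Marginals: p(M) = (0.4300, 0.5700), p(N) = (0.0500, 0.4100, 0.5400).
I(M;N) = Σ p(x,y)·log₂[p(x,y)/(p(x)p(y))].
  (a,r): 0.01·log₂(0.4651) = -0.0110
  (a,s): 0.24·log₂(1.3613) = 0.1068
  (a,t): 0.18·log₂(0.7752) = -0.0661
  (b,r): 0.04·log₂(1.4035) = 0.0196
  (b,s): 0.17·log₂(0.7274) = -0.0781
  (b,t): 0.36·log₂(1.1696) = 0.0814
Sum = 0.053 bits.

0.053 bits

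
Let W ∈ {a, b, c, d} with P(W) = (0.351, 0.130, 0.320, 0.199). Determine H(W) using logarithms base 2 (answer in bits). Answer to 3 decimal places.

1.902 bits

H(W) = −Σ p·log₂ p.
  −(0.351)·log₂(0.351) = 0.5302
  −(0.130)·log₂(0.130) = 0.3826
  −(0.320)·log₂(0.320) = 0.5260
  −(0.199)·log₂(0.199) = 0.4635
Sum: 0.5302 + 0.3826 + 0.5260 + 0.4635 = 1.902 bits.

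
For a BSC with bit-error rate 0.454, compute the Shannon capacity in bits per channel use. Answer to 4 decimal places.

0.0061 bits

Binary symmetric channel: C = 1 − h₂(ε) where h₂ is the binary entropy function.
h₂(0.454) = −0.454·log₂0.454 − 0.546·log₂0.546 = 0.9939.
C = 1 − 0.9939 = 0.0061 bits per channel use.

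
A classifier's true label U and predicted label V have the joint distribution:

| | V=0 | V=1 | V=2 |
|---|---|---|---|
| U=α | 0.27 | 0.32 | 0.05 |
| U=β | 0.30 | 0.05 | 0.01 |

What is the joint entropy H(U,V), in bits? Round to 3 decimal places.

2.056 bits

H(U,V) = −Σ p(x,y)·log₂ p(x,y) over all 6 cells.
  cell (α,0): −0.27·log₂0.27 = 0.5100
  cell (α,1): −0.32·log₂0.32 = 0.5260
  cell (α,2): −0.05·log₂0.05 = 0.2161
  cell (β,0): −0.30·log₂0.30 = 0.5211
  cell (β,1): −0.05·log₂0.05 = 0.2161
  cell (β,2): −0.01·log₂0.01 = 0.0664
Sum = 2.056 bits.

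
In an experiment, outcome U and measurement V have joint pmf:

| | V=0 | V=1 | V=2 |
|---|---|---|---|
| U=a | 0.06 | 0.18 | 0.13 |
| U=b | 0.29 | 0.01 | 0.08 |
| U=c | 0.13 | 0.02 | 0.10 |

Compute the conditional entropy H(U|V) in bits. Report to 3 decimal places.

1.270 bits

Chain rule: H(U|V) = H(U,V) − H(V).
Marginals: p(U) = (0.3700, 0.3800, 0.2500), p(V) = (0.4800, 0.2100, 0.3100).
H(U,V) = 2.7751 bits; H(V) = 1.5049 bits.
H(U|V) = 2.7751 − 1.5049 = 1.270 bits.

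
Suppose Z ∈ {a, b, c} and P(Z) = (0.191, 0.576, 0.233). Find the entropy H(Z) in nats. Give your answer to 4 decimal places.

H(Z) = −Σ p·ln p.
  −(0.191)·ln(0.191) = 0.31620
  −(0.576)·ln(0.576) = 0.31775
  −(0.233)·ln(0.233) = 0.33942
Sum: 0.31620 + 0.31775 + 0.33942 = 0.9734 nats.

0.9734 nats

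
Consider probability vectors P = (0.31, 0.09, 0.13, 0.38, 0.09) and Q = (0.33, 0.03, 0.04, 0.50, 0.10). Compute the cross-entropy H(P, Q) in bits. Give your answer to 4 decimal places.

2.2338 bits

H(P,Q) = −Σ p·log₂ q.
  −0.31·log₂(0.33) = 0.49583
  −0.09·log₂(0.03) = 0.45530
  −0.13·log₂(0.04) = 0.60370
  −0.38·log₂(0.50) = 0.38000
  −0.09·log₂(0.10) = 0.29897
H(P,Q) = 2.2338 bits.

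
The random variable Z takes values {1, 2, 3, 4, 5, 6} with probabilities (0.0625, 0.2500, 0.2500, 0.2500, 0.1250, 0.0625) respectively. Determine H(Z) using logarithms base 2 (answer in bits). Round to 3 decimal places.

2.375 bits

H(Z) = −Σ p·log₂ p.
  −(0.0625)·log₂(0.0625) = 0.2500
  −(0.2500)·log₂(0.2500) = 0.5000
  −(0.2500)·log₂(0.2500) = 0.5000
  −(0.2500)·log₂(0.2500) = 0.5000
  −(0.1250)·log₂(0.1250) = 0.3750
  −(0.0625)·log₂(0.0625) = 0.2500
Sum: 0.2500 + 0.5000 + 0.5000 + 0.5000 + 0.3750 + 0.2500 = 2.375 bits.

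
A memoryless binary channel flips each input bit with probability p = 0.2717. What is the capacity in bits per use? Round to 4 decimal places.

0.1561 bits

Binary symmetric channel: C = 1 − h₂(ε) where h₂ is the binary entropy function.
h₂(0.2717) = −0.2717·log₂0.2717 − 0.7283·log₂0.7283 = 0.8439.
C = 1 − 0.8439 = 0.1561 bits per channel use.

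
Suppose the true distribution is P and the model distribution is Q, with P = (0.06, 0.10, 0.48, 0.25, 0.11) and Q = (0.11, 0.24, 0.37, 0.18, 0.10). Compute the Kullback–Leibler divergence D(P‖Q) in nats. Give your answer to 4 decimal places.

0.0936 nats

D(P‖Q) = Σ p·ln(p/q).
  0.06·ln(0.06/0.11) = -0.03637
  0.10·ln(0.10/0.24) = -0.08755
  0.48·ln(0.48/0.37) = 0.12494
  0.25·ln(0.25/0.18) = 0.08213
  0.11·ln(0.11/0.10) = 0.01048
D(P‖Q) = 0.0936 nats.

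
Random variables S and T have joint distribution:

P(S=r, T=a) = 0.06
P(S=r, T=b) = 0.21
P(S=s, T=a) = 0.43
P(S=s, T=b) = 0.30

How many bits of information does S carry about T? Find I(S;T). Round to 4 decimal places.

0.0802 bits

Marginals: p(S) = (0.2700, 0.7300), p(T) = (0.4900, 0.5100).
I(S;T) = H(S) + H(T) − H(S,T).
H(S) = 0.8415, H(T) = 0.9997, H(S,T) = 1.7610.
I(S;T) = 0.8415 + 0.9997 − 1.7610 = 0.0802 bits.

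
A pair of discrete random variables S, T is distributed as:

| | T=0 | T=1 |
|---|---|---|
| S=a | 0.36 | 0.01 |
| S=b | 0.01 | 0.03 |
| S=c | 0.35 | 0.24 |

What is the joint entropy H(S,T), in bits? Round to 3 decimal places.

1.839 bits

H(S,T) = −Σ p(x,y)·log₂ p(x,y) over all 6 cells.
  cell (a,0): −0.36·log₂0.36 = 0.5306
  cell (a,1): −0.01·log₂0.01 = 0.0664
  cell (b,0): −0.01·log₂0.01 = 0.0664
  cell (b,1): −0.03·log₂0.03 = 0.1518
  cell (c,0): −0.35·log₂0.35 = 0.5301
  cell (c,1): −0.24·log₂0.24 = 0.4941
Sum = 1.839 bits.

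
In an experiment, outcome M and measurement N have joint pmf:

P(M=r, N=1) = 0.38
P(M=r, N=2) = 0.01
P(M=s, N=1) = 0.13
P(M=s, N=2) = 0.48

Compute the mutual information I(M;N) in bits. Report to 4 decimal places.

0.4767 bits

Marginals: p(M) = (0.3900, 0.6100), p(N) = (0.5100, 0.4900).
I(M;N) = H(M) + H(N) − H(M,N).
H(M) = 0.9648, H(N) = 0.9997, H(M,N) = 1.4878.
I(M;N) = 0.9648 + 0.9997 − 1.4878 = 0.4767 bits.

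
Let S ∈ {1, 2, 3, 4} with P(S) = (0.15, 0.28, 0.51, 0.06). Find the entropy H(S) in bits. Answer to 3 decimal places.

H(S) = −Σ p·log₂ p.
  −(0.15)·log₂(0.15) = 0.4105
  −(0.28)·log₂(0.28) = 0.5142
  −(0.51)·log₂(0.51) = 0.4954
  −(0.06)·log₂(0.06) = 0.2435
Sum: 0.4105 + 0.5142 + 0.4954 + 0.2435 = 1.664 bits.

1.664 bits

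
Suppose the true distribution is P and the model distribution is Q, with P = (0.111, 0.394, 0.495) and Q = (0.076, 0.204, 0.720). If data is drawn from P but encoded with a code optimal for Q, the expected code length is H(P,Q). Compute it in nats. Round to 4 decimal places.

H(P,Q) = −Σ p·ln q.
  −0.111·ln(0.076) = 0.28605
  −0.394·ln(0.204) = 0.62632
  −0.495·ln(0.720) = 0.16261
H(P,Q) = 1.0750 nats.

1.0750 nats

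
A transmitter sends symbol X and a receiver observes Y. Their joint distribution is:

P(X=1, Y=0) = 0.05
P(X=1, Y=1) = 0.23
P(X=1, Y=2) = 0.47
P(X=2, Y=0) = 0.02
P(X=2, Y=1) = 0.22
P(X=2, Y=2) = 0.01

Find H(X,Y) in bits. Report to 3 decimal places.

H(X,Y) = −Σ p(x,y)·log₂ p(x,y) over all 6 cells.
  cell (1,0): −0.05·log₂0.05 = 0.2161
  cell (1,1): −0.23·log₂0.23 = 0.4877
  cell (1,2): −0.47·log₂0.47 = 0.5120
  cell (2,0): −0.02·log₂0.02 = 0.1129
  cell (2,1): −0.22·log₂0.22 = 0.4806
  cell (2,2): −0.01·log₂0.01 = 0.0664
Sum = 1.876 bits.

1.876 bits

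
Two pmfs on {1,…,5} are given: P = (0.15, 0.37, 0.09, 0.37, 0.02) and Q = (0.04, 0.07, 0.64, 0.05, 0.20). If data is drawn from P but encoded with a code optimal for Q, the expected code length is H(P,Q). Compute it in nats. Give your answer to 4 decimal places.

2.6475 nats

H(P,Q) = −Σ p·ln q.
  −0.15·ln(0.04) = 0.48283
  −0.37·ln(0.07) = 0.98393
  −0.09·ln(0.64) = 0.04017
  −0.37·ln(0.05) = 1.10842
  −0.02·ln(0.20) = 0.03219
H(P,Q) = 2.6475 nats.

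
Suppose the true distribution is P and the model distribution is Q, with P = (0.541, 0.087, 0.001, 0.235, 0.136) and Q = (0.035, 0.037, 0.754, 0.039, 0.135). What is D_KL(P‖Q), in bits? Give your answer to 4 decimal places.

2.8452 bits

D(P‖Q) = Σ p·log₂(p/q).
  0.541·log₂(0.541/0.035) = 2.13706
  0.087·log₂(0.087/0.037) = 0.10731
  0.001·log₂(0.001/0.754) = -0.00956
  0.235·log₂(0.235/0.039) = 0.60891
  0.136·log₂(0.136/0.135) = 0.00145
D(P‖Q) = 2.8452 bits.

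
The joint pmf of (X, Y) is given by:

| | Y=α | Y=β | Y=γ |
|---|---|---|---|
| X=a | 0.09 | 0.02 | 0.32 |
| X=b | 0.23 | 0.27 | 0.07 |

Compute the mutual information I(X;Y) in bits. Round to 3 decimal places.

0.342 bits

Marginals: p(X) = (0.4300, 0.5700), p(Y) = (0.3200, 0.2900, 0.3900).
I(X;Y) = Σ p(x,y)·log₂[p(x,y)/(p(x)p(y))].
  (a,α): 0.09·log₂(0.6541) = -0.0551
  (a,β): 0.02·log₂(0.1604) = -0.0528
  (a,γ): 0.32·log₂(1.9082) = 0.2983
  (b,α): 0.23·log₂(1.2610) = 0.0769
  (b,β): 0.27·log₂(1.6334) = 0.1911
  (b,γ): 0.07·log₂(0.3149) = -0.1167
Sum = 0.342 bits.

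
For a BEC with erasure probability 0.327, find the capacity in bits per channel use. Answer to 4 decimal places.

Binary erasure channel: capacity C = 1 − ε.
C = 1 − 0.327 = 0.6730 bits per channel use.

0.6730 bits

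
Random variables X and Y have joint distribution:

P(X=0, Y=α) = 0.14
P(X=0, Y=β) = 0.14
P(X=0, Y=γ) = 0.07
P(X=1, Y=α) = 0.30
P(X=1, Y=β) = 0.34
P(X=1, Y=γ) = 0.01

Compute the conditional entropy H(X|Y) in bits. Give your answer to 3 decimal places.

Marginals: p(X) = (0.3500, 0.6500), p(Y) = (0.4400, 0.4800, 0.0800).
H(X|Y) = Σ p(Y) · H(X|Y=·).
  Y=α: p=0.4400, H(X|Y=α) = 0.9024
  Y=β: p=0.4800, H(X|Y=β) = 0.8709
  Y=γ: p=0.0800, H(X|Y=γ) = 0.5436
Weighted sum = 0.859 bits.

0.859 bits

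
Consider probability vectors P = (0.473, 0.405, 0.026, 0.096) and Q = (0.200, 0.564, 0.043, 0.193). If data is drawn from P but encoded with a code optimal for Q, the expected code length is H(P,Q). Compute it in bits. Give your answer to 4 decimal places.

H(P,Q) = −Σ p·log₂ q.
  −0.473·log₂(0.200) = 1.09827
  −0.405·log₂(0.564) = 0.33462
  −0.026·log₂(0.043) = 0.11803
  −0.096·log₂(0.193) = 0.22784
H(P,Q) = 1.7788 bits.

1.7788 bits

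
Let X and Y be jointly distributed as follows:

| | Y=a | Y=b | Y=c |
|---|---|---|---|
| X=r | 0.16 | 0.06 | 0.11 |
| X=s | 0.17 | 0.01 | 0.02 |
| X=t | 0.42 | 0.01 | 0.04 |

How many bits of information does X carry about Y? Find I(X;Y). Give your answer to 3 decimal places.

Marginals: p(X) = (0.3300, 0.2000, 0.4700), p(Y) = (0.7500, 0.0800, 0.1700).
I(X;Y) = H(X) + H(Y) − H(X,Y).
H(X) = 1.5042, H(Y) = 1.0374, H(X,Y) = 2.4086.
I(X;Y) = 1.5042 + 1.0374 − 2.4086 = 0.133 bits.

0.133 bits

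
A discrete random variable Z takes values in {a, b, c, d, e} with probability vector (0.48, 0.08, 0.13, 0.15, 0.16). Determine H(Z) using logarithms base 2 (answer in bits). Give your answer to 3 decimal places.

2.016 bits

H(Z) = −Σ p·log₂ p.
  −(0.48)·log₂(0.48) = 0.5083
  −(0.08)·log₂(0.08) = 0.2915
  −(0.13)·log₂(0.13) = 0.3826
  −(0.15)·log₂(0.15) = 0.4105
  −(0.16)·log₂(0.16) = 0.4230
Sum: 0.5083 + 0.2915 + 0.3826 + 0.4105 + 0.4230 = 2.016 bits.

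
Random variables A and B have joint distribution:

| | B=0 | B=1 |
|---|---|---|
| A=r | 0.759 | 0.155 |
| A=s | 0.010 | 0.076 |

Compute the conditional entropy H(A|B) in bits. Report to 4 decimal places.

Marginals: p(A) = (0.9140, 0.0860), p(B) = (0.7690, 0.2310).
H(A|B) = Σ p(B) · H(A|B=·).
  B=0: p=0.7690, H(A|B=0) = 0.1001
  B=1: p=0.2310, H(A|B=1) = 0.9139
Weighted sum = 0.2881 bits.

0.2881 bits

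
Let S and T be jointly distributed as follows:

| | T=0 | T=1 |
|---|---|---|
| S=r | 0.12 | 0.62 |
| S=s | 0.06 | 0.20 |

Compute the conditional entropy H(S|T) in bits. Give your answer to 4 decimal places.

0.8225 bits

Marginals: p(S) = (0.7400, 0.2600), p(T) = (0.1800, 0.8200).
H(S|T) = Σ p(T) · H(S|T=·).
  T=0: p=0.1800, H(S|T=0) = 0.9183
  T=1: p=0.8200, H(S|T=1) = 0.8015
Weighted sum = 0.8225 bits.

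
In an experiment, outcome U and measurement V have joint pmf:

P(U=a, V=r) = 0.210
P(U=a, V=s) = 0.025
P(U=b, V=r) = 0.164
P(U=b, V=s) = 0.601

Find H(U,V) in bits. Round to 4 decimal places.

1.4751 bits

H(U,V) = −Σ p(x,y)·log₂ p(x,y) over all 4 cells.
  cell (a,r): −0.210·log₂0.210 = 0.47282
  cell (a,s): −0.025·log₂0.025 = 0.13305
  cell (b,r): −0.164·log₂0.164 = 0.42775
  cell (b,s): −0.601·log₂0.601 = 0.44147
Sum = 1.4751 bits.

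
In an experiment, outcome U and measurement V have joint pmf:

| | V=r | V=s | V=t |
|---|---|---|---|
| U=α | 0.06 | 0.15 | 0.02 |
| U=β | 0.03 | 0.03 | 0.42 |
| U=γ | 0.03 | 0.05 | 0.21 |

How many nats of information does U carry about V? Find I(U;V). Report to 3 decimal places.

Marginals: p(U) = (0.2300, 0.4800, 0.2900), p(V) = (0.1200, 0.2300, 0.6500).
I(U;V) = H(U) + H(V) − H(U,V).
H(U) = 1.0493, H(V) = 0.8725, H(U,V) = 1.6891.
I(U;V) = 1.0493 + 0.8725 − 1.6891 = 0.233 nats.

0.233 nats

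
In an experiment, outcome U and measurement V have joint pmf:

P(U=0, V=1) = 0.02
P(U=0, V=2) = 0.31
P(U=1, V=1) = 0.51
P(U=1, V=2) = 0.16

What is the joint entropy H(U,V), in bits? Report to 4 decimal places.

1.5551 bits

H(U,V) = −Σ p(x,y)·log₂ p(x,y) over all 4 cells.
  cell (0,1): −0.02·log₂0.02 = 0.11288
  cell (0,2): −0.31·log₂0.31 = 0.52379
  cell (1,1): −0.51·log₂0.51 = 0.49543
  cell (1,2): −0.16·log₂0.16 = 0.42302
Sum = 1.5551 bits.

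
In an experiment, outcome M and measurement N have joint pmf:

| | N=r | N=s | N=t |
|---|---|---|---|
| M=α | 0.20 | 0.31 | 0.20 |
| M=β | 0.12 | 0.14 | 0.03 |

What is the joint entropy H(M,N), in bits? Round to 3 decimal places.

2.369 bits

H(M,N) = −Σ p(x,y)·log₂ p(x,y) over all 6 cells.
  cell (α,r): −0.20·log₂0.20 = 0.4644
  cell (α,s): −0.31·log₂0.31 = 0.5238
  cell (α,t): −0.20·log₂0.20 = 0.4644
  cell (β,r): −0.12·log₂0.12 = 0.3671
  cell (β,s): −0.14·log₂0.14 = 0.3971
  cell (β,t): −0.03·log₂0.03 = 0.1518
Sum = 2.369 bits.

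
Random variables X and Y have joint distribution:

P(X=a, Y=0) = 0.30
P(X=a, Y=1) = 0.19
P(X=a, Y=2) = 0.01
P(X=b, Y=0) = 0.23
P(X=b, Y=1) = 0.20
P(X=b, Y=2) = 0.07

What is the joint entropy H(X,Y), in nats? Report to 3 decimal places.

1.569 nats

H(X,Y) = −Σ p(x,y)·ln p(x,y) over all 6 cells.
  cell (a,0): −0.30·ln0.30 = 0.3612
  cell (a,1): −0.19·ln0.19 = 0.3155
  cell (a,2): −0.01·ln0.01 = 0.0461
  cell (b,0): −0.23·ln0.23 = 0.3380
  cell (b,1): −0.20·ln0.20 = 0.3219
  cell (b,2): −0.07·ln0.07 = 0.1861
Sum = 1.569 nats.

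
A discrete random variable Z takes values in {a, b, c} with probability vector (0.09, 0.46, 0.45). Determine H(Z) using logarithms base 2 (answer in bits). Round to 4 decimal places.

1.3464 bits

H(Z) = −Σ p·log₂ p.
  −(0.09)·log₂(0.09) = 0.31265
  −(0.46)·log₂(0.46) = 0.51534
  −(0.45)·log₂(0.45) = 0.51840
Sum: 0.31265 + 0.51534 + 0.51840 = 1.3464 bits.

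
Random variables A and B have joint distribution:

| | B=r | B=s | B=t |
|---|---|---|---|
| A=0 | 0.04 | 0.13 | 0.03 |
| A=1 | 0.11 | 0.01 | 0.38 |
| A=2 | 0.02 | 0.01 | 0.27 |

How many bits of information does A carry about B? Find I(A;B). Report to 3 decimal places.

Marginals: p(A) = (0.2000, 0.5000, 0.3000), p(B) = (0.1700, 0.1500, 0.6800).
I(A;B) = H(A) + H(B) − H(A,B).
H(A) = 1.4855, H(B) = 1.2235, H(A,B) = 2.3567.
I(A;B) = 1.4855 + 1.2235 − 2.3567 = 0.352 bits.

0.352 bits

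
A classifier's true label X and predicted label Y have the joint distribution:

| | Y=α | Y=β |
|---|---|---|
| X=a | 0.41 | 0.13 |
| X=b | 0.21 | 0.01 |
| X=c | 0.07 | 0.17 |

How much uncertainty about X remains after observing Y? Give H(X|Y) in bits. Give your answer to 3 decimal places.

1.259 bits

Chain rule: H(X|Y) = H(X,Y) − H(Y).
Marginals: p(X) = (0.5400, 0.2200, 0.2400), p(Y) = (0.6900, 0.3100).
H(X,Y) = 2.1524 bits; H(Y) = 0.8932 bits.
H(X|Y) = 2.1524 − 0.8932 = 1.259 bits.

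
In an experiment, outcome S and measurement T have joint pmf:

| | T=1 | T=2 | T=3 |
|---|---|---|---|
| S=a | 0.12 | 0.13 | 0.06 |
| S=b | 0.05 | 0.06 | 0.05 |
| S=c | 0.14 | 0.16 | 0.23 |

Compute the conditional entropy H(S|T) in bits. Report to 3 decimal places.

1.394 bits

Chain rule: H(S|T) = H(S,T) − H(T).
Marginals: p(S) = (0.3100, 0.1600, 0.5300), p(T) = (0.3100, 0.3500, 0.3400).
H(S,T) = 2.9768 bits; H(T) = 1.5831 bits.
H(S|T) = 2.9768 − 1.5831 = 1.394 bits.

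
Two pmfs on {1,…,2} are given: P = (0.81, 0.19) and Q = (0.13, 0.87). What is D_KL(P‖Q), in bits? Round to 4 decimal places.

1.7209 bits

D(P‖Q) = Σ p·log₂(p/q).
  0.81·log₂(0.81/0.13) = 2.13792
  0.19·log₂(0.19/0.87) = -0.41705
D(P‖Q) = 1.7209 bits.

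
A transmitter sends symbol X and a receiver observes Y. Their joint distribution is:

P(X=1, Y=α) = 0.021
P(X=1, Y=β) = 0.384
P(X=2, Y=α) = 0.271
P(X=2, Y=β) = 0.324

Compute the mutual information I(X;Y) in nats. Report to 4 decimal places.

Marginals: p(X) = (0.4050, 0.5950), p(Y) = (0.2920, 0.7080).
I(X;Y) = Σ p(x,y)·ln[p(x,y)/(p(x)p(y))].
  (1,α): 0.021·ln(0.1776) = -0.03630
  (1,β): 0.384·ln(1.3392) = 0.11215
  (2,α): 0.271·ln(1.5598) = 0.12048
  (2,β): 0.324·ln(0.7691) = -0.08505
Sum = 0.1113 nats.

0.1113 nats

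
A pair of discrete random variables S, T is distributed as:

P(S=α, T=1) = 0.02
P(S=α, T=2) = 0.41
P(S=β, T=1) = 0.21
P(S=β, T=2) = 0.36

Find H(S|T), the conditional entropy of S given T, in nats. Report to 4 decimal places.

0.6000 nats

Marginals: p(S) = (0.4300, 0.5700), p(T) = (0.2300, 0.7700).
H(S|T) = Σ p(T) · H(S|T=·).
  T=1: p=0.2300, H(S|T=1) = 0.2954
  T=2: p=0.7700, H(S|T=2) = 0.6910
Weighted sum = 0.6000 nats.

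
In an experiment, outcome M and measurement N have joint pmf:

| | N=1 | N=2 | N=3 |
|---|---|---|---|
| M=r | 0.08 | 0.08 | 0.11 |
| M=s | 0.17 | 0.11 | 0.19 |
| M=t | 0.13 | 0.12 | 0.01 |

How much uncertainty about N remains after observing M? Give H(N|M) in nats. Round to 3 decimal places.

Marginals: p(M) = (0.2700, 0.4700, 0.2600), p(N) = (0.3800, 0.3100, 0.3100).
H(N|M) = Σ p(M) · H(N|M=·).
  M=r: p=0.2700, H(N|M=r) = 1.0867
  M=s: p=0.4700, H(N|M=s) = 1.0739
  M=t: p=0.2600, H(N|M=t) = 0.8287
Weighted sum = 1.014 nats.

1.014 nats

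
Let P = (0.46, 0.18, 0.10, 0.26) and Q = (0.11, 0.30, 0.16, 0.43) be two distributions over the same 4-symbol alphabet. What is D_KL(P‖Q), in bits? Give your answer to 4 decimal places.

D(P‖Q) = Σ p·log₂(p/q).
  0.46·log₂(0.46/0.11) = 0.94950
  0.18·log₂(0.18/0.30) = -0.13265
  0.10·log₂(0.10/0.16) = -0.06781
  0.26·log₂(0.26/0.43) = -0.18871
D(P‖Q) = 0.5603 bits.

0.5603 bits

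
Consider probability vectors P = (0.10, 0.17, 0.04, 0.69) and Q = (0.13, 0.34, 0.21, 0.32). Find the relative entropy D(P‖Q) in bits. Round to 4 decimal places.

0.4613 bits

D(P‖Q) = Σ p·log₂(p/q).
  0.10·log₂(0.10/0.13) = -0.03785
  0.17·log₂(0.17/0.34) = -0.17000
  0.04·log₂(0.04/0.21) = -0.09569
  0.69·log₂(0.69/0.32) = 0.76488
D(P‖Q) = 0.4613 bits.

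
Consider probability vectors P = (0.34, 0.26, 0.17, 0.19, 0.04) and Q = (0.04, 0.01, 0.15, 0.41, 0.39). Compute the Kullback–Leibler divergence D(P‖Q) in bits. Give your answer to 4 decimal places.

D(P‖Q) = Σ p·log₂(p/q).
  0.34·log₂(0.34/0.04) = 1.04974
  0.26·log₂(0.26/0.01) = 1.22211
  0.17·log₂(0.17/0.15) = 0.03070
  0.19·log₂(0.19/0.41) = -0.21083
  0.04·log₂(0.04/0.39) = -0.13142
D(P‖Q) = 1.9603 bits.

1.9603 bits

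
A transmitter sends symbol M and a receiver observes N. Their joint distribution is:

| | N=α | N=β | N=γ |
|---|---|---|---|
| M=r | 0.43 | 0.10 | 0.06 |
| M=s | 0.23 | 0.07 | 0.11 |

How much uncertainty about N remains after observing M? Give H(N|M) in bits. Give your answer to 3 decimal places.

Marginals: p(M) = (0.5900, 0.4100), p(N) = (0.6600, 0.1700, 0.1700).
H(N|M) = Σ p(M) · H(N|M=·).
  M=r: p=0.5900, H(N|M=r) = 1.1020
  M=s: p=0.4100, H(N|M=s) = 1.4125
Weighted sum = 1.229 bits.

1.229 bits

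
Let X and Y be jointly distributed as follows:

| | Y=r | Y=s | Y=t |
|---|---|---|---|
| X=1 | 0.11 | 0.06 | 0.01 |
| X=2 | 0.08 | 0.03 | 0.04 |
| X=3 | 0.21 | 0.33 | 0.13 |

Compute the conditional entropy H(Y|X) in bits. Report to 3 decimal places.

Chain rule: H(Y|X) = H(X,Y) − H(X).
Marginals: p(X) = (0.1800, 0.1500, 0.6700), p(Y) = (0.4000, 0.4200, 0.1800).
H(X,Y) = 2.6726 bits; H(X) = 1.2430 bits.
H(Y|X) = 2.6726 − 1.2430 = 1.430 bits.

1.430 bits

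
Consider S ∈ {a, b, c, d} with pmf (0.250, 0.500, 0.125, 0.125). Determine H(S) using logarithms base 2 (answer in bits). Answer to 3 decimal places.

1.750 bits

H(S) = −Σ p·log₂ p.
  −(0.250)·log₂(0.250) = 0.5000
  −(0.500)·log₂(0.500) = 0.5000
  −(0.125)·log₂(0.125) = 0.3750
  −(0.125)·log₂(0.125) = 0.3750
Sum: 0.5000 + 0.5000 + 0.3750 + 0.3750 = 1.750 bits.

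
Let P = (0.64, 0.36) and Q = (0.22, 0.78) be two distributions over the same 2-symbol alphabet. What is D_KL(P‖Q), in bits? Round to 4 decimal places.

D(P‖Q) = Σ p·log₂(p/q).
  0.64·log₂(0.64/0.22) = 0.98596
  0.36·log₂(0.36/0.78) = -0.40157
D(P‖Q) = 0.5844 bits.

0.5844 bits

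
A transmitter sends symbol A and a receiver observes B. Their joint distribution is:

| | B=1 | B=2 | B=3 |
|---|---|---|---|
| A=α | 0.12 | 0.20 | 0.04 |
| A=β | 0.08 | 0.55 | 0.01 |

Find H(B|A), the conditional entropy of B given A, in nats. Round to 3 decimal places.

Chain rule: H(B|A) = H(A,B) − H(A).
Marginals: p(A) = (0.3600, 0.6400), p(B) = (0.2000, 0.7500, 0.0500).
H(A,B) = 1.2820 nats; H(A) = 0.6534 nats.
H(B|A) = 1.2820 − 0.6534 = 0.629 nats.

0.629 nats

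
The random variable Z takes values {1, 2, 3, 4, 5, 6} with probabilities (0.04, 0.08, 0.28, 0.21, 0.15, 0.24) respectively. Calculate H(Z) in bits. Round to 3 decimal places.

H(Z) = −Σ p·log₂ p.
  −(0.04)·log₂(0.04) = 0.1858
  −(0.08)·log₂(0.08) = 0.2915
  −(0.28)·log₂(0.28) = 0.5142
  −(0.21)·log₂(0.21) = 0.4728
  −(0.15)·log₂(0.15) = 0.4105
  −(0.24)·log₂(0.24) = 0.4941
Sum: 0.1858 + 0.2915 + 0.5142 + 0.4728 + 0.4105 + 0.4941 = 2.369 bits.

2.369 bits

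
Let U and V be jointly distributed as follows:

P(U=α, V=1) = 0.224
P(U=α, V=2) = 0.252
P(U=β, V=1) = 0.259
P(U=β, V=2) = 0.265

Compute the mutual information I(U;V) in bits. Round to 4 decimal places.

Marginals: p(U) = (0.4760, 0.5240), p(V) = (0.4830, 0.5170).
I(U;V) = H(U) + H(V) − H(U,V).
H(U) = 0.9983, H(V) = 0.9992, H(U,V) = 1.9971.
I(U;V) = 0.9983 + 0.9992 − 1.9971 = 0.0004 bits.

0.0004 bits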